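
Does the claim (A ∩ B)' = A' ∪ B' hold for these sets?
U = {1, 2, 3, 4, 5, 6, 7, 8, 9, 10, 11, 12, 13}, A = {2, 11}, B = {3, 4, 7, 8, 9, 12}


LHS: A ∩ B = ∅
(A ∩ B)' = U \ (A ∩ B) = {1, 2, 3, 4, 5, 6, 7, 8, 9, 10, 11, 12, 13}
A' = {1, 3, 4, 5, 6, 7, 8, 9, 10, 12, 13}, B' = {1, 2, 5, 6, 10, 11, 13}
Claimed RHS: A' ∪ B' = {1, 2, 3, 4, 5, 6, 7, 8, 9, 10, 11, 12, 13}
Identity is VALID: LHS = RHS = {1, 2, 3, 4, 5, 6, 7, 8, 9, 10, 11, 12, 13} ✓

Identity is valid. (A ∩ B)' = A' ∪ B' = {1, 2, 3, 4, 5, 6, 7, 8, 9, 10, 11, 12, 13}


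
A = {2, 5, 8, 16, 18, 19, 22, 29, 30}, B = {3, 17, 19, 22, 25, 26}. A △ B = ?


A △ B = (A \ B) ∪ (B \ A) = elements in exactly one of A or B
A \ B = {2, 5, 8, 16, 18, 29, 30}
B \ A = {3, 17, 25, 26}
A △ B = {2, 3, 5, 8, 16, 17, 18, 25, 26, 29, 30}

A △ B = {2, 3, 5, 8, 16, 17, 18, 25, 26, 29, 30}


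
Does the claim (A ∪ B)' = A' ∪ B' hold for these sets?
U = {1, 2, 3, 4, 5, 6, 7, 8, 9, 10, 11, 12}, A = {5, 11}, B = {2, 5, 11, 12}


LHS: A ∪ B = {2, 5, 11, 12}
(A ∪ B)' = U \ (A ∪ B) = {1, 3, 4, 6, 7, 8, 9, 10}
A' = {1, 2, 3, 4, 6, 7, 8, 9, 10, 12}, B' = {1, 3, 4, 6, 7, 8, 9, 10}
Claimed RHS: A' ∪ B' = {1, 2, 3, 4, 6, 7, 8, 9, 10, 12}
Identity is INVALID: LHS = {1, 3, 4, 6, 7, 8, 9, 10} but the RHS claimed here equals {1, 2, 3, 4, 6, 7, 8, 9, 10, 12}. The correct form is (A ∪ B)' = A' ∩ B'.

Identity is invalid: (A ∪ B)' = {1, 3, 4, 6, 7, 8, 9, 10} but A' ∪ B' = {1, 2, 3, 4, 6, 7, 8, 9, 10, 12}. The correct De Morgan law is (A ∪ B)' = A' ∩ B'.


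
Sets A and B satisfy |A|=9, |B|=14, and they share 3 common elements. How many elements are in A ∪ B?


|A ∪ B| = |A| + |B| - |A ∩ B|
= 9 + 14 - 3
= 20

|A ∪ B| = 20


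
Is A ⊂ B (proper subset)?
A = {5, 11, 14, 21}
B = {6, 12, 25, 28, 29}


A ⊂ B requires: A ⊆ B AND A ≠ B.
A ⊆ B? No
A ⊄ B, so A is not a proper subset.

No, A is not a proper subset of B


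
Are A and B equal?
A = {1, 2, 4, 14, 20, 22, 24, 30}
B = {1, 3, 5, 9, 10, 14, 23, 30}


Two sets are equal iff they have exactly the same elements.
A = {1, 2, 4, 14, 20, 22, 24, 30}
B = {1, 3, 5, 9, 10, 14, 23, 30}
Differences: {2, 3, 4, 5, 9, 10, 20, 22, 23, 24}
A ≠ B

No, A ≠ B


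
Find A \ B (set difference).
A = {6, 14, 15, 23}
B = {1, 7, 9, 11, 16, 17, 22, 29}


A \ B = elements in A but not in B
A = {6, 14, 15, 23}
B = {1, 7, 9, 11, 16, 17, 22, 29}
Remove from A any elements in B
A \ B = {6, 14, 15, 23}

A \ B = {6, 14, 15, 23}


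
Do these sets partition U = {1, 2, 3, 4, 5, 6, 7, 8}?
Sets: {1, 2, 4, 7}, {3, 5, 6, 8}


A partition requires: (1) non-empty parts, (2) pairwise disjoint, (3) union = U
Parts: {1, 2, 4, 7}, {3, 5, 6, 8}
Union of parts: {1, 2, 3, 4, 5, 6, 7, 8}
U = {1, 2, 3, 4, 5, 6, 7, 8}
All non-empty? True
Pairwise disjoint? True
Covers U? True

Yes, valid partition


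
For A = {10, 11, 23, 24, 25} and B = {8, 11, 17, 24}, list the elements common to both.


A ∩ B = elements in both A and B
A = {10, 11, 23, 24, 25}
B = {8, 11, 17, 24}
A ∩ B = {11, 24}

A ∩ B = {11, 24}


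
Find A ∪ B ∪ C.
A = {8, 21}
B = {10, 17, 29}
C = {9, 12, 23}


A ∪ B = {8, 10, 17, 21, 29}
(A ∪ B) ∪ C = {8, 9, 10, 12, 17, 21, 23, 29}

A ∪ B ∪ C = {8, 9, 10, 12, 17, 21, 23, 29}


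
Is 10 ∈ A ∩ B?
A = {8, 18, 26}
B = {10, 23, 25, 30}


A = {8, 18, 26}, B = {10, 23, 25, 30}
A ∩ B = elements in both A and B
A ∩ B = ∅
Checking if 10 ∈ A ∩ B
10 is not in A ∩ B → False

10 ∉ A ∩ B


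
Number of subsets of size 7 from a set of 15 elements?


C(n,k) = n! / (k!(n-k)!)
C(15,7) = 15! / (7!8!)
= 6435

C(15,7) = 6435


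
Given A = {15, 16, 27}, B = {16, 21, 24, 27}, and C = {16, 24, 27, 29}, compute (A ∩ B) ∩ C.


A ∩ B = {16, 27}
(A ∩ B) ∩ C = {16, 27}

A ∩ B ∩ C = {16, 27}


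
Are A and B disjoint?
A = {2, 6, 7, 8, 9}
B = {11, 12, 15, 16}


Disjoint means A ∩ B = ∅.
A ∩ B = ∅
A ∩ B = ∅, so A and B are disjoint.

Yes, A and B are disjoint


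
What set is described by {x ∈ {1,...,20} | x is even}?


Checking each candidate:
Condition: even numbers in {1,...,20}
Result = {2, 4, 6, 8, 10, 12, 14, 16, 18, 20}

{2, 4, 6, 8, 10, 12, 14, 16, 18, 20}


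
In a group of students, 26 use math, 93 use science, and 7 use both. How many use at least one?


|A ∪ B| = |A| + |B| - |A ∩ B|
= 26 + 93 - 7
= 112

|A ∪ B| = 112


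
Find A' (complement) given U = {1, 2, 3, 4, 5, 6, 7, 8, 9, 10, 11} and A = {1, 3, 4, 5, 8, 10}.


Aᶜ = U \ A = elements in U but not in A
U = {1, 2, 3, 4, 5, 6, 7, 8, 9, 10, 11}
A = {1, 3, 4, 5, 8, 10}
Aᶜ = {2, 6, 7, 9, 11}

Aᶜ = {2, 6, 7, 9, 11}


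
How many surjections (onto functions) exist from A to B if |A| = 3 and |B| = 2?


n = |A| = 3, k = |B| = 2. Surjections via inclusion-exclusion:
S(n,k) = Σ(-1)^i × C(k,i) × (k-i)^n, i=0 to k
i=0: (-1)^0×C(2,0)×2^3 = 8
i=1: (-1)^1×C(2,1)×1^3 = -2
i=2: (-1)^2×C(2,2)×0^3 = 0
Total = 6

Number of surjections = 6


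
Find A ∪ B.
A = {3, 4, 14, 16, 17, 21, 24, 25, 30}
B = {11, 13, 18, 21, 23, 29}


A ∪ B = all elements in A or B (or both)
A = {3, 4, 14, 16, 17, 21, 24, 25, 30}
B = {11, 13, 18, 21, 23, 29}
A ∪ B = {3, 4, 11, 13, 14, 16, 17, 18, 21, 23, 24, 25, 29, 30}

A ∪ B = {3, 4, 11, 13, 14, 16, 17, 18, 21, 23, 24, 25, 29, 30}


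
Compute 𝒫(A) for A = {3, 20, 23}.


|A| = 3, so |P(A)| = 2^3 = 8
Enumerate subsets by cardinality (0 to 3):
∅, {3}, {20}, {23}, {3, 20}, {3, 23}, {20, 23}, {3, 20, 23}

P(A) has 8 subsets: ∅, {3}, {20}, {23}, {3, 20}, {3, 23}, {20, 23}, {3, 20, 23}


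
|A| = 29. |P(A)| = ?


Number of subsets = 2^n
= 2^29
= 536870912

|P(A)| = 536870912


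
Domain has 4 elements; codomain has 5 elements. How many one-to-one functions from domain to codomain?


An injection sends each of |A| = 4 inputs to a distinct output in B.
# injections = |B|·(|B|-1)·…·(|B|-|A|+1) = 5! / (5 - 4)!
= 5 × 4 × 3 × 2
= 120

Number of injections = 120


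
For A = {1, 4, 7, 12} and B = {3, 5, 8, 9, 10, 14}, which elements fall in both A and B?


A = {1, 4, 7, 12}
B = {3, 5, 8, 9, 10, 14}
Region: in both A and B
Elements: ∅

Elements in both A and B: ∅


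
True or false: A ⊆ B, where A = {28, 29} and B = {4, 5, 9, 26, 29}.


A ⊆ B means every element of A is in B.
Elements in A not in B: {28}
So A ⊄ B.

No, A ⊄ B


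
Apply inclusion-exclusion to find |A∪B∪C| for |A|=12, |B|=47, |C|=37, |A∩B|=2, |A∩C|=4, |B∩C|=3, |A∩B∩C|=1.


|A∪B∪C| = |A|+|B|+|C| - |A∩B|-|A∩C|-|B∩C| + |A∩B∩C|
= 12+47+37 - 2-4-3 + 1
= 96 - 9 + 1
= 88

|A ∪ B ∪ C| = 88


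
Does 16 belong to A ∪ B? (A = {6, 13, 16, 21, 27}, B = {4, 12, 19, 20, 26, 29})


A = {6, 13, 16, 21, 27}, B = {4, 12, 19, 20, 26, 29}
A ∪ B = all elements in A or B
A ∪ B = {4, 6, 12, 13, 16, 19, 20, 21, 26, 27, 29}
Checking if 16 ∈ A ∪ B
16 is in A ∪ B → True

16 ∈ A ∪ B


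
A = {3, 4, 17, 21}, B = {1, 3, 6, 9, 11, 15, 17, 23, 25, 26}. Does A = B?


Two sets are equal iff they have exactly the same elements.
A = {3, 4, 17, 21}
B = {1, 3, 6, 9, 11, 15, 17, 23, 25, 26}
Differences: {1, 4, 6, 9, 11, 15, 21, 23, 25, 26}
A ≠ B

No, A ≠ B


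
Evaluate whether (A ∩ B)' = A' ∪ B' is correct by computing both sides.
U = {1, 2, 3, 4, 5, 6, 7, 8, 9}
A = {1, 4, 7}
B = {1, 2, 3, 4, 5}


LHS: A ∩ B = {1, 4}
(A ∩ B)' = U \ (A ∩ B) = {2, 3, 5, 6, 7, 8, 9}
A' = {2, 3, 5, 6, 8, 9}, B' = {6, 7, 8, 9}
Claimed RHS: A' ∪ B' = {2, 3, 5, 6, 7, 8, 9}
Identity is VALID: LHS = RHS = {2, 3, 5, 6, 7, 8, 9} ✓

Identity is valid. (A ∩ B)' = A' ∪ B' = {2, 3, 5, 6, 7, 8, 9}


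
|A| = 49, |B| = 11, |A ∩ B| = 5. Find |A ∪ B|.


|A ∪ B| = |A| + |B| - |A ∩ B|
= 49 + 11 - 5
= 55

|A ∪ B| = 55


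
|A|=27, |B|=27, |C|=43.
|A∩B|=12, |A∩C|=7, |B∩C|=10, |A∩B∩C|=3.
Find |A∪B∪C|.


|A∪B∪C| = |A|+|B|+|C| - |A∩B|-|A∩C|-|B∩C| + |A∩B∩C|
= 27+27+43 - 12-7-10 + 3
= 97 - 29 + 3
= 71

|A ∪ B ∪ C| = 71


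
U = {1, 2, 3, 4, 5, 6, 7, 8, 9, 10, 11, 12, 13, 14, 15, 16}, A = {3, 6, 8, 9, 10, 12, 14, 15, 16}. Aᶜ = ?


Aᶜ = U \ A = elements in U but not in A
U = {1, 2, 3, 4, 5, 6, 7, 8, 9, 10, 11, 12, 13, 14, 15, 16}
A = {3, 6, 8, 9, 10, 12, 14, 15, 16}
Aᶜ = {1, 2, 4, 5, 7, 11, 13}

Aᶜ = {1, 2, 4, 5, 7, 11, 13}


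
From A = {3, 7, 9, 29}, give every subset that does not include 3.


A subset of A that omits 3 is a subset of A \ {3}, so there are 2^(n-1) = 2^3 = 8 of them.
Subsets excluding 3: ∅, {7}, {9}, {29}, {7, 9}, {7, 29}, {9, 29}, {7, 9, 29}

Subsets excluding 3 (8 total): ∅, {7}, {9}, {29}, {7, 9}, {7, 29}, {9, 29}, {7, 9, 29}


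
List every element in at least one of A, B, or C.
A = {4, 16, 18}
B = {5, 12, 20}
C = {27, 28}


A ∪ B = {4, 5, 12, 16, 18, 20}
(A ∪ B) ∪ C = {4, 5, 12, 16, 18, 20, 27, 28}

A ∪ B ∪ C = {4, 5, 12, 16, 18, 20, 27, 28}


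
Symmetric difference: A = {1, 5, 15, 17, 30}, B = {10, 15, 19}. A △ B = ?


A △ B = (A \ B) ∪ (B \ A) = elements in exactly one of A or B
A \ B = {1, 5, 17, 30}
B \ A = {10, 19}
A △ B = {1, 5, 10, 17, 19, 30}

A △ B = {1, 5, 10, 17, 19, 30}


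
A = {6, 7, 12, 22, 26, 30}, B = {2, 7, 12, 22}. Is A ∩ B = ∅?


Disjoint means A ∩ B = ∅.
A ∩ B = {7, 12, 22}
A ∩ B ≠ ∅, so A and B are NOT disjoint.

No, A and B are not disjoint (A ∩ B = {7, 12, 22})


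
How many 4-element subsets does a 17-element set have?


C(n,k) = n! / (k!(n-k)!)
C(17,4) = 17! / (4!13!)
= 2380

C(17,4) = 2380


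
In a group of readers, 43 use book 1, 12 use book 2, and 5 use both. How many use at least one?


|A ∪ B| = |A| + |B| - |A ∩ B|
= 43 + 12 - 5
= 50

|A ∪ B| = 50


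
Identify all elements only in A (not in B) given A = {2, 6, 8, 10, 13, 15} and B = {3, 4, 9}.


A = {2, 6, 8, 10, 13, 15}
B = {3, 4, 9}
Region: only in A (not in B)
Elements: {2, 6, 8, 10, 13, 15}

Elements only in A (not in B): {2, 6, 8, 10, 13, 15}


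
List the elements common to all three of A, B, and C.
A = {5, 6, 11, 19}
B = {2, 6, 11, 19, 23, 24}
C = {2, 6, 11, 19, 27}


A ∩ B = {6, 11, 19}
(A ∩ B) ∩ C = {6, 11, 19}

A ∩ B ∩ C = {6, 11, 19}


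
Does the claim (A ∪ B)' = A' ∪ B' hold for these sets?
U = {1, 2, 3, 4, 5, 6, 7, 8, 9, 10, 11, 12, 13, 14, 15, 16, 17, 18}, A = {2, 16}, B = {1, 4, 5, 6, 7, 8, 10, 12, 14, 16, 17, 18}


LHS: A ∪ B = {1, 2, 4, 5, 6, 7, 8, 10, 12, 14, 16, 17, 18}
(A ∪ B)' = U \ (A ∪ B) = {3, 9, 11, 13, 15}
A' = {1, 3, 4, 5, 6, 7, 8, 9, 10, 11, 12, 13, 14, 15, 17, 18}, B' = {2, 3, 9, 11, 13, 15}
Claimed RHS: A' ∪ B' = {1, 2, 3, 4, 5, 6, 7, 8, 9, 10, 11, 12, 13, 14, 15, 17, 18}
Identity is INVALID: LHS = {3, 9, 11, 13, 15} but the RHS claimed here equals {1, 2, 3, 4, 5, 6, 7, 8, 9, 10, 11, 12, 13, 14, 15, 17, 18}. The correct form is (A ∪ B)' = A' ∩ B'.

Identity is invalid: (A ∪ B)' = {3, 9, 11, 13, 15} but A' ∪ B' = {1, 2, 3, 4, 5, 6, 7, 8, 9, 10, 11, 12, 13, 14, 15, 17, 18}. The correct De Morgan law is (A ∪ B)' = A' ∩ B'.


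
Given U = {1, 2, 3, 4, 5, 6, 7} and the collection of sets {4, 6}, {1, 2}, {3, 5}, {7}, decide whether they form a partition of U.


A partition requires: (1) non-empty parts, (2) pairwise disjoint, (3) union = U
Parts: {4, 6}, {1, 2}, {3, 5}, {7}
Union of parts: {1, 2, 3, 4, 5, 6, 7}
U = {1, 2, 3, 4, 5, 6, 7}
All non-empty? True
Pairwise disjoint? True
Covers U? True

Yes, valid partition


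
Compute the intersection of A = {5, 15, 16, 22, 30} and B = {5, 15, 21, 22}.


A ∩ B = elements in both A and B
A = {5, 15, 16, 22, 30}
B = {5, 15, 21, 22}
A ∩ B = {5, 15, 22}

A ∩ B = {5, 15, 22}


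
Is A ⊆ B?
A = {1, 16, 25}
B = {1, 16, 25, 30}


A ⊆ B means every element of A is in B.
All elements of A are in B.
So A ⊆ B.

Yes, A ⊆ B


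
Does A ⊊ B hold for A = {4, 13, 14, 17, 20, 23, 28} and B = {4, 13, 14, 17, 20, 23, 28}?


A ⊂ B requires: A ⊆ B AND A ≠ B.
A ⊆ B? Yes
A = B? Yes
A = B, so A is not a PROPER subset.

No, A is not a proper subset of B


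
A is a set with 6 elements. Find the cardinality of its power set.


Number of subsets = 2^n
= 2^6
= 64

|P(A)| = 64


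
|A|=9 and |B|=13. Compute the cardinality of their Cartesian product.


|A × B| = |A| × |B|
= 9 × 13
= 117

|A × B| = 117


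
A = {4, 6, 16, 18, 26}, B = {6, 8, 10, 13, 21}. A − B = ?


A \ B = elements in A but not in B
A = {4, 6, 16, 18, 26}
B = {6, 8, 10, 13, 21}
Remove from A any elements in B
A \ B = {4, 16, 18, 26}

A \ B = {4, 16, 18, 26}


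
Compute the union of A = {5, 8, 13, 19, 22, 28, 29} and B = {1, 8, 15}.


A ∪ B = all elements in A or B (or both)
A = {5, 8, 13, 19, 22, 28, 29}
B = {1, 8, 15}
A ∪ B = {1, 5, 8, 13, 15, 19, 22, 28, 29}

A ∪ B = {1, 5, 8, 13, 15, 19, 22, 28, 29}


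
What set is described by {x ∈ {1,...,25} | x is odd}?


Checking each candidate:
Condition: odd numbers in {1,...,25}
Result = {1, 3, 5, 7, 9, 11, 13, 15, 17, 19, 21, 23, 25}

{1, 3, 5, 7, 9, 11, 13, 15, 17, 19, 21, 23, 25}


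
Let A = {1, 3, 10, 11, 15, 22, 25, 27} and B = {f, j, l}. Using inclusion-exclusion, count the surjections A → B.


n = |A| = 8, k = |B| = 3. Surjections via inclusion-exclusion:
S(n,k) = Σ(-1)^i × C(k,i) × (k-i)^n, i=0 to k
i=0: (-1)^0×C(3,0)×3^8 = 6561
i=1: (-1)^1×C(3,1)×2^8 = -768
i=2: (-1)^2×C(3,2)×1^8 = 3
i=3: (-1)^3×C(3,3)×0^8 = 0
Total = 5796

Number of surjections = 5796


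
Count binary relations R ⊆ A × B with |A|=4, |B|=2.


A relation from A to B is any subset of A × B.
|A × B| = 4 × 2 = 8
# relations = 2^|A × B| = 2^8 = 256

Number of relations = 256


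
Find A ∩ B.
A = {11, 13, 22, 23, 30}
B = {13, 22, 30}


A ∩ B = elements in both A and B
A = {11, 13, 22, 23, 30}
B = {13, 22, 30}
A ∩ B = {13, 22, 30}

A ∩ B = {13, 22, 30}


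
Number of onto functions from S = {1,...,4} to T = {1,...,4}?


n = |S| = 4, k = |T| = 4. Surjections via inclusion-exclusion:
S(n,k) = Σ(-1)^i × C(k,i) × (k-i)^n, i=0 to k
i=0: (-1)^0×C(4,0)×4^4 = 256
i=1: (-1)^1×C(4,1)×3^4 = -324
i=2: (-1)^2×C(4,2)×2^4 = 96
i=3: (-1)^3×C(4,3)×1^4 = -4
i=4: (-1)^4×C(4,4)×0^4 = 0
Total = 24

Number of surjections = 24


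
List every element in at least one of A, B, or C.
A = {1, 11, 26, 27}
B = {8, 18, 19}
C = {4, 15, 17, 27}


A ∪ B = {1, 8, 11, 18, 19, 26, 27}
(A ∪ B) ∪ C = {1, 4, 8, 11, 15, 17, 18, 19, 26, 27}

A ∪ B ∪ C = {1, 4, 8, 11, 15, 17, 18, 19, 26, 27}


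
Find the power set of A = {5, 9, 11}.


|A| = 3, so |P(A)| = 2^3 = 8
Enumerate subsets by cardinality (0 to 3):
∅, {5}, {9}, {11}, {5, 9}, {5, 11}, {9, 11}, {5, 9, 11}

P(A) has 8 subsets: ∅, {5}, {9}, {11}, {5, 9}, {5, 11}, {9, 11}, {5, 9, 11}


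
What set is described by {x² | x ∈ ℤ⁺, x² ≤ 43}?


Checking each candidate:
Condition: positive perfect squares ≤ 43
Result = {1, 4, 9, 16, 25, 36}

{1, 4, 9, 16, 25, 36}


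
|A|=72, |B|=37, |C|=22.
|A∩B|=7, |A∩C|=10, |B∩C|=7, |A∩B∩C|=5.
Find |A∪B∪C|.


|A∪B∪C| = |A|+|B|+|C| - |A∩B|-|A∩C|-|B∩C| + |A∩B∩C|
= 72+37+22 - 7-10-7 + 5
= 131 - 24 + 5
= 112

|A ∪ B ∪ C| = 112


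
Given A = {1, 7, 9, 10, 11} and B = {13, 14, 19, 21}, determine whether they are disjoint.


Disjoint means A ∩ B = ∅.
A ∩ B = ∅
A ∩ B = ∅, so A and B are disjoint.

Yes, A and B are disjoint


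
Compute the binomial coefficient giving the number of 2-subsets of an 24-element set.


C(n,k) = n! / (k!(n-k)!)
C(24,2) = 24! / (2!22!)
= 276

C(24,2) = 276


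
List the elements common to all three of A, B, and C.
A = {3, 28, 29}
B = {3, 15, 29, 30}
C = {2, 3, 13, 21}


A ∩ B = {3, 29}
(A ∩ B) ∩ C = {3}

A ∩ B ∩ C = {3}


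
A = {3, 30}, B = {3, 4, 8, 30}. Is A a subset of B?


A ⊆ B means every element of A is in B.
All elements of A are in B.
So A ⊆ B.

Yes, A ⊆ B


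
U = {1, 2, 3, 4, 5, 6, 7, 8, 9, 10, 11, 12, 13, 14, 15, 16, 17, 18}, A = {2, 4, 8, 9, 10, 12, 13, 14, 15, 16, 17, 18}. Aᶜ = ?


Aᶜ = U \ A = elements in U but not in A
U = {1, 2, 3, 4, 5, 6, 7, 8, 9, 10, 11, 12, 13, 14, 15, 16, 17, 18}
A = {2, 4, 8, 9, 10, 12, 13, 14, 15, 16, 17, 18}
Aᶜ = {1, 3, 5, 6, 7, 11}

Aᶜ = {1, 3, 5, 6, 7, 11}


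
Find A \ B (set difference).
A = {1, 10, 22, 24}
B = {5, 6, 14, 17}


A \ B = elements in A but not in B
A = {1, 10, 22, 24}
B = {5, 6, 14, 17}
Remove from A any elements in B
A \ B = {1, 10, 22, 24}

A \ B = {1, 10, 22, 24}


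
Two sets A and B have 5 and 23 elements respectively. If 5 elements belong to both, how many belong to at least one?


|A ∪ B| = |A| + |B| - |A ∩ B|
= 5 + 23 - 5
= 23

|A ∪ B| = 23


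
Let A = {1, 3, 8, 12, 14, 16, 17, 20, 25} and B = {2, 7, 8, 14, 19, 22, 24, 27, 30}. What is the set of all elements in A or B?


A ∪ B = all elements in A or B (or both)
A = {1, 3, 8, 12, 14, 16, 17, 20, 25}
B = {2, 7, 8, 14, 19, 22, 24, 27, 30}
A ∪ B = {1, 2, 3, 7, 8, 12, 14, 16, 17, 19, 20, 22, 24, 25, 27, 30}

A ∪ B = {1, 2, 3, 7, 8, 12, 14, 16, 17, 19, 20, 22, 24, 25, 27, 30}


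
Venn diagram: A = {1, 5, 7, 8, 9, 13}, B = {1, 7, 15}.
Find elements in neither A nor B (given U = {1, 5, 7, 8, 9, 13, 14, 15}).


A = {1, 5, 7, 8, 9, 13}
B = {1, 7, 15}
Region: in neither A nor B (given U = {1, 5, 7, 8, 9, 13, 14, 15})
Elements: {14}

Elements in neither A nor B (given U = {1, 5, 7, 8, 9, 13, 14, 15}): {14}


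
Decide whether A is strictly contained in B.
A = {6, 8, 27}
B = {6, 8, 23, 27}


A ⊂ B requires: A ⊆ B AND A ≠ B.
A ⊆ B? Yes
A = B? No
A ⊂ B: Yes (A is a proper subset of B)

Yes, A ⊂ B


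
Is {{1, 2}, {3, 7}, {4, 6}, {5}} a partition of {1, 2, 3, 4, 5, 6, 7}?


A partition requires: (1) non-empty parts, (2) pairwise disjoint, (3) union = U
Parts: {1, 2}, {3, 7}, {4, 6}, {5}
Union of parts: {1, 2, 3, 4, 5, 6, 7}
U = {1, 2, 3, 4, 5, 6, 7}
All non-empty? True
Pairwise disjoint? True
Covers U? True

Yes, valid partition


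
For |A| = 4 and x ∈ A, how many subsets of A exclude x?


Subsets of A avoiding x are subsets of A \ {x}, which has 3 elements.
Count = 2^(n-1) = 2^3
= 8

Number of subsets avoiding x = 8


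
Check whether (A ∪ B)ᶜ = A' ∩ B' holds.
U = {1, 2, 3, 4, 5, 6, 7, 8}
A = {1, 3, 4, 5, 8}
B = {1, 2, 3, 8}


LHS: A ∪ B = {1, 2, 3, 4, 5, 8}
(A ∪ B)' = U \ (A ∪ B) = {6, 7}
A' = {2, 6, 7}, B' = {4, 5, 6, 7}
Claimed RHS: A' ∩ B' = {6, 7}
Identity is VALID: LHS = RHS = {6, 7} ✓

Identity is valid. (A ∪ B)' = A' ∩ B' = {6, 7}


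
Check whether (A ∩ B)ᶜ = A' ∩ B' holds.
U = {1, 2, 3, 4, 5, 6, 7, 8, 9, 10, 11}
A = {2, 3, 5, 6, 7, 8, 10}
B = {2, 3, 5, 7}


LHS: A ∩ B = {2, 3, 5, 7}
(A ∩ B)' = U \ (A ∩ B) = {1, 4, 6, 8, 9, 10, 11}
A' = {1, 4, 9, 11}, B' = {1, 4, 6, 8, 9, 10, 11}
Claimed RHS: A' ∩ B' = {1, 4, 9, 11}
Identity is INVALID: LHS = {1, 4, 6, 8, 9, 10, 11} but the RHS claimed here equals {1, 4, 9, 11}. The correct form is (A ∩ B)' = A' ∪ B'.

Identity is invalid: (A ∩ B)' = {1, 4, 6, 8, 9, 10, 11} but A' ∩ B' = {1, 4, 9, 11}. The correct De Morgan law is (A ∩ B)' = A' ∪ B'.


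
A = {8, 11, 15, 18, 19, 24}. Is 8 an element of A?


A = {8, 11, 15, 18, 19, 24}
Checking if 8 is in A
8 is in A → True

8 ∈ A


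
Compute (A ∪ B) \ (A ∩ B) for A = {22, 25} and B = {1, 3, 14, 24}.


A △ B = (A \ B) ∪ (B \ A) = elements in exactly one of A or B
A \ B = {22, 25}
B \ A = {1, 3, 14, 24}
A △ B = {1, 3, 14, 22, 24, 25}

A △ B = {1, 3, 14, 22, 24, 25}


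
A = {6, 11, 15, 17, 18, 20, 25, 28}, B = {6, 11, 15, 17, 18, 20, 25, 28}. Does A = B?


Two sets are equal iff they have exactly the same elements.
A = {6, 11, 15, 17, 18, 20, 25, 28}
B = {6, 11, 15, 17, 18, 20, 25, 28}
Same elements → A = B

Yes, A = B


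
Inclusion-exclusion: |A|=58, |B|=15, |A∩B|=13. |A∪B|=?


|A ∪ B| = |A| + |B| - |A ∩ B|
= 58 + 15 - 13
= 60

|A ∪ B| = 60


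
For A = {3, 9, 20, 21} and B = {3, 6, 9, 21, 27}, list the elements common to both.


A ∩ B = elements in both A and B
A = {3, 9, 20, 21}
B = {3, 6, 9, 21, 27}
A ∩ B = {3, 9, 21}

A ∩ B = {3, 9, 21}


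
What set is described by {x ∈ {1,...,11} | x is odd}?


Checking each candidate:
Condition: odd numbers in {1,...,11}
Result = {1, 3, 5, 7, 9, 11}

{1, 3, 5, 7, 9, 11}


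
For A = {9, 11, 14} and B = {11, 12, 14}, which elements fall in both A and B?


A = {9, 11, 14}
B = {11, 12, 14}
Region: in both A and B
Elements: {11, 14}

Elements in both A and B: {11, 14}


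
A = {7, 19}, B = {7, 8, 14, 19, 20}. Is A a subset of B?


A ⊆ B means every element of A is in B.
All elements of A are in B.
So A ⊆ B.

Yes, A ⊆ B


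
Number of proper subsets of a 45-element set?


Total subsets = 2^n = 2^45 = 35184372088832
Proper subsets exclude the set itself: 2^n - 1
= 35184372088832 - 1
= 35184372088831

Number of proper subsets = 35184372088831


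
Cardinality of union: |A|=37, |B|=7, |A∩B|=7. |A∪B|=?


|A ∪ B| = |A| + |B| - |A ∩ B|
= 37 + 7 - 7
= 37

|A ∪ B| = 37


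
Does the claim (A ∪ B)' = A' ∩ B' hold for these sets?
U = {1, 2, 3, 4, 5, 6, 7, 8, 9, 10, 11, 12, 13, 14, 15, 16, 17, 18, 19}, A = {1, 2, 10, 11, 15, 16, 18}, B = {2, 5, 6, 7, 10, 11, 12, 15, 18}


LHS: A ∪ B = {1, 2, 5, 6, 7, 10, 11, 12, 15, 16, 18}
(A ∪ B)' = U \ (A ∪ B) = {3, 4, 8, 9, 13, 14, 17, 19}
A' = {3, 4, 5, 6, 7, 8, 9, 12, 13, 14, 17, 19}, B' = {1, 3, 4, 8, 9, 13, 14, 16, 17, 19}
Claimed RHS: A' ∩ B' = {3, 4, 8, 9, 13, 14, 17, 19}
Identity is VALID: LHS = RHS = {3, 4, 8, 9, 13, 14, 17, 19} ✓

Identity is valid. (A ∪ B)' = A' ∩ B' = {3, 4, 8, 9, 13, 14, 17, 19}


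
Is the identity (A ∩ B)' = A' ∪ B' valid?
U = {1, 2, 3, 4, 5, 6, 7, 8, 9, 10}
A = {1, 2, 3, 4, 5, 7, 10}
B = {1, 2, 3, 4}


LHS: A ∩ B = {1, 2, 3, 4}
(A ∩ B)' = U \ (A ∩ B) = {5, 6, 7, 8, 9, 10}
A' = {6, 8, 9}, B' = {5, 6, 7, 8, 9, 10}
Claimed RHS: A' ∪ B' = {5, 6, 7, 8, 9, 10}
Identity is VALID: LHS = RHS = {5, 6, 7, 8, 9, 10} ✓

Identity is valid. (A ∩ B)' = A' ∪ B' = {5, 6, 7, 8, 9, 10}


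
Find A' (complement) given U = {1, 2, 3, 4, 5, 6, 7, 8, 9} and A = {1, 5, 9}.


Aᶜ = U \ A = elements in U but not in A
U = {1, 2, 3, 4, 5, 6, 7, 8, 9}
A = {1, 5, 9}
Aᶜ = {2, 3, 4, 6, 7, 8}

Aᶜ = {2, 3, 4, 6, 7, 8}


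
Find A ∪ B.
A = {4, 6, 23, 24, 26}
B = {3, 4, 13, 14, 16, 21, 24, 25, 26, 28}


A ∪ B = all elements in A or B (or both)
A = {4, 6, 23, 24, 26}
B = {3, 4, 13, 14, 16, 21, 24, 25, 26, 28}
A ∪ B = {3, 4, 6, 13, 14, 16, 21, 23, 24, 25, 26, 28}

A ∪ B = {3, 4, 6, 13, 14, 16, 21, 23, 24, 25, 26, 28}


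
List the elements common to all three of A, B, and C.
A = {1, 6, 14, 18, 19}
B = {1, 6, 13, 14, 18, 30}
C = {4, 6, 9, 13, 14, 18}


A ∩ B = {1, 6, 14, 18}
(A ∩ B) ∩ C = {6, 14, 18}

A ∩ B ∩ C = {6, 14, 18}


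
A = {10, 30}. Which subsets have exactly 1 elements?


|A| = 2, so A has C(2,1) = 2 subsets of size 1.
Enumerate by choosing 1 elements from A at a time:
{10}, {30}

1-element subsets (2 total): {10}, {30}


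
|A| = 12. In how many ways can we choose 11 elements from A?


C(n,k) = n! / (k!(n-k)!)
C(12,11) = 12! / (11!1!)
= 12

C(12,11) = 12


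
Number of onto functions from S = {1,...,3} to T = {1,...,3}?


n = |S| = 3, k = |T| = 3. Surjections via inclusion-exclusion:
S(n,k) = Σ(-1)^i × C(k,i) × (k-i)^n, i=0 to k
i=0: (-1)^0×C(3,0)×3^3 = 27
i=1: (-1)^1×C(3,1)×2^3 = -24
i=2: (-1)^2×C(3,2)×1^3 = 3
i=3: (-1)^3×C(3,3)×0^3 = 0
Total = 6

Number of surjections = 6


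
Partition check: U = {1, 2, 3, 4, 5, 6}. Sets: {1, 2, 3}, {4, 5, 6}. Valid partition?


A partition requires: (1) non-empty parts, (2) pairwise disjoint, (3) union = U
Parts: {1, 2, 3}, {4, 5, 6}
Union of parts: {1, 2, 3, 4, 5, 6}
U = {1, 2, 3, 4, 5, 6}
All non-empty? True
Pairwise disjoint? True
Covers U? True

Yes, valid partition


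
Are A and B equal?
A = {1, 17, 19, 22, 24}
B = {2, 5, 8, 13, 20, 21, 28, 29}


Two sets are equal iff they have exactly the same elements.
A = {1, 17, 19, 22, 24}
B = {2, 5, 8, 13, 20, 21, 28, 29}
Differences: {1, 2, 5, 8, 13, 17, 19, 20, 21, 22, 24, 28, 29}
A ≠ B

No, A ≠ B


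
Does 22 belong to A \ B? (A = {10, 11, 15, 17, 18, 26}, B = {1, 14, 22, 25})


A = {10, 11, 15, 17, 18, 26}, B = {1, 14, 22, 25}
A \ B = elements in A but not in B
A \ B = {10, 11, 15, 17, 18, 26}
Checking if 22 ∈ A \ B
22 is not in A \ B → False

22 ∉ A \ B


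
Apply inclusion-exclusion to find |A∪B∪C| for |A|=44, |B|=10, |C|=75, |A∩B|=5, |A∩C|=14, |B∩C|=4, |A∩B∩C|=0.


|A∪B∪C| = |A|+|B|+|C| - |A∩B|-|A∩C|-|B∩C| + |A∩B∩C|
= 44+10+75 - 5-14-4 + 0
= 129 - 23 + 0
= 106

|A ∪ B ∪ C| = 106


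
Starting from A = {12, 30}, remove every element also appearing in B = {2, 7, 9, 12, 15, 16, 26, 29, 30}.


A \ B = elements in A but not in B
A = {12, 30}
B = {2, 7, 9, 12, 15, 16, 26, 29, 30}
Remove from A any elements in B
A \ B = ∅

A \ B = ∅


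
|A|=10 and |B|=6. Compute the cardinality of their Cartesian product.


|A × B| = |A| × |B|
= 10 × 6
= 60

|A × B| = 60


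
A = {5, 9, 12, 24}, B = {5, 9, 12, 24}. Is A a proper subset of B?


A ⊂ B requires: A ⊆ B AND A ≠ B.
A ⊆ B? Yes
A = B? Yes
A = B, so A is not a PROPER subset.

No, A is not a proper subset of B


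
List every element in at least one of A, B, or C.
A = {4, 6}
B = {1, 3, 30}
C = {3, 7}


A ∪ B = {1, 3, 4, 6, 30}
(A ∪ B) ∪ C = {1, 3, 4, 6, 7, 30}

A ∪ B ∪ C = {1, 3, 4, 6, 7, 30}


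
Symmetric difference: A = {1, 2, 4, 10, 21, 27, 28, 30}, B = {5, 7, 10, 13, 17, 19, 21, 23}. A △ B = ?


A △ B = (A \ B) ∪ (B \ A) = elements in exactly one of A or B
A \ B = {1, 2, 4, 27, 28, 30}
B \ A = {5, 7, 13, 17, 19, 23}
A △ B = {1, 2, 4, 5, 7, 13, 17, 19, 23, 27, 28, 30}

A △ B = {1, 2, 4, 5, 7, 13, 17, 19, 23, 27, 28, 30}


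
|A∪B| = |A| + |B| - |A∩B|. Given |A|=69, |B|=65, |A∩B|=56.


|A ∪ B| = |A| + |B| - |A ∩ B|
= 69 + 65 - 56
= 78

|A ∪ B| = 78


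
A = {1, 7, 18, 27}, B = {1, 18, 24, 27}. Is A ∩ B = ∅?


Disjoint means A ∩ B = ∅.
A ∩ B = {1, 18, 27}
A ∩ B ≠ ∅, so A and B are NOT disjoint.

No, A and B are not disjoint (A ∩ B = {1, 18, 27})


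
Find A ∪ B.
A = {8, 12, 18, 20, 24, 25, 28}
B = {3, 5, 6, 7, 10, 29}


A ∪ B = all elements in A or B (or both)
A = {8, 12, 18, 20, 24, 25, 28}
B = {3, 5, 6, 7, 10, 29}
A ∪ B = {3, 5, 6, 7, 8, 10, 12, 18, 20, 24, 25, 28, 29}

A ∪ B = {3, 5, 6, 7, 8, 10, 12, 18, 20, 24, 25, 28, 29}


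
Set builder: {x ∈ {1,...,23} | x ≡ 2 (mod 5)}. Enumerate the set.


Checking each candidate:
Condition: x in {1,...,23} with x ≡ 2 (mod 5)
Result = {2, 7, 12, 17, 22}

{2, 7, 12, 17, 22}


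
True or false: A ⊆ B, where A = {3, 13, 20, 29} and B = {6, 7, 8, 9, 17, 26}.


A ⊆ B means every element of A is in B.
Elements in A not in B: {3, 13, 20, 29}
So A ⊄ B.

No, A ⊄ B


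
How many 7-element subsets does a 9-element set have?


C(n,k) = n! / (k!(n-k)!)
C(9,7) = 9! / (7!2!)
= 36

C(9,7) = 36


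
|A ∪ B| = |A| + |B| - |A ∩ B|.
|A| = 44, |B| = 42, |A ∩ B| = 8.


|A ∪ B| = |A| + |B| - |A ∩ B|
= 44 + 42 - 8
= 78

|A ∪ B| = 78


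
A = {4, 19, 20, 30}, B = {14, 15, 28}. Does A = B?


Two sets are equal iff they have exactly the same elements.
A = {4, 19, 20, 30}
B = {14, 15, 28}
Differences: {4, 14, 15, 19, 20, 28, 30}
A ≠ B

No, A ≠ B


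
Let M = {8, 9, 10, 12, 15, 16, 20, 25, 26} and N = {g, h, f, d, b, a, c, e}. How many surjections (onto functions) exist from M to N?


n = |M| = 9, k = |N| = 8. Surjections via inclusion-exclusion:
S(n,k) = Σ(-1)^i × C(k,i) × (k-i)^n, i=0 to k
i=0: (-1)^0×C(8,0)×8^9 = 134217728
i=1: (-1)^1×C(8,1)×7^9 = -322828856
i=2: (-1)^2×C(8,2)×6^9 = 282175488
i=3: (-1)^3×C(8,3)×5^9 = -109375000
i=4: (-1)^4×C(8,4)×4^9 = 18350080
i=5: (-1)^5×C(8,5)×3^9 = -1102248
i=6: (-1)^6×C(8,6)×2^9 = 14336
i=7: (-1)^7×C(8,7)×1^9 = -8
i=8: (-1)^8×C(8,8)×0^9 = 0
Total = 1451520

Number of surjections = 1451520


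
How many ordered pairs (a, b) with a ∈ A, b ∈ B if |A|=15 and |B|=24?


|A × B| = |A| × |B|
= 15 × 24
= 360

|A × B| = 360


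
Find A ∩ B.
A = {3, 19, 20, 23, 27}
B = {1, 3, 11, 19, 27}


A ∩ B = elements in both A and B
A = {3, 19, 20, 23, 27}
B = {1, 3, 11, 19, 27}
A ∩ B = {3, 19, 27}

A ∩ B = {3, 19, 27}


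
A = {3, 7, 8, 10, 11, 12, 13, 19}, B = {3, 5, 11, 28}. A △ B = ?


A △ B = (A \ B) ∪ (B \ A) = elements in exactly one of A or B
A \ B = {7, 8, 10, 12, 13, 19}
B \ A = {5, 28}
A △ B = {5, 7, 8, 10, 12, 13, 19, 28}

A △ B = {5, 7, 8, 10, 12, 13, 19, 28}


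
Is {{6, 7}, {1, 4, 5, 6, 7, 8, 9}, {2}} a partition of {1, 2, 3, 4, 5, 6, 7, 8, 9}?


A partition requires: (1) non-empty parts, (2) pairwise disjoint, (3) union = U
Parts: {6, 7}, {1, 4, 5, 6, 7, 8, 9}, {2}
Union of parts: {1, 2, 4, 5, 6, 7, 8, 9}
U = {1, 2, 3, 4, 5, 6, 7, 8, 9}
All non-empty? True
Pairwise disjoint? False
Covers U? False

No, not a valid partition


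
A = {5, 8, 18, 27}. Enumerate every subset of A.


|A| = 4, so |P(A)| = 2^4 = 16
Enumerate subsets by cardinality (0 to 4):
∅, {5}, {8}, {18}, {27}, {5, 8}, {5, 18}, {5, 27}, {8, 18}, {8, 27}, {18, 27}, {5, 8, 18}, {5, 8, 27}, {5, 18, 27}, {8, 18, 27}, {5, 8, 18, 27}

P(A) has 16 subsets: ∅, {5}, {8}, {18}, {27}, {5, 8}, {5, 18}, {5, 27}, {8, 18}, {8, 27}, {18, 27}, {5, 8, 18}, {5, 8, 27}, {5, 18, 27}, {8, 18, 27}, {5, 8, 18, 27}


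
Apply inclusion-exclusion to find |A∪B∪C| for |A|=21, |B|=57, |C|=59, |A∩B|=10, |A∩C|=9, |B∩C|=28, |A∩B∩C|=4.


|A∪B∪C| = |A|+|B|+|C| - |A∩B|-|A∩C|-|B∩C| + |A∩B∩C|
= 21+57+59 - 10-9-28 + 4
= 137 - 47 + 4
= 94

|A ∪ B ∪ C| = 94


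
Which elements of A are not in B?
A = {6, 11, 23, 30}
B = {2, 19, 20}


A \ B = elements in A but not in B
A = {6, 11, 23, 30}
B = {2, 19, 20}
Remove from A any elements in B
A \ B = {6, 11, 23, 30}

A \ B = {6, 11, 23, 30}


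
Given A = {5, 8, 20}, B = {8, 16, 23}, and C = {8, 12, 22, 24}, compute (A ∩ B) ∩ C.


A ∩ B = {8}
(A ∩ B) ∩ C = {8}

A ∩ B ∩ C = {8}


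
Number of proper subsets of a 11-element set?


Total subsets = 2^n = 2^11 = 2048
Proper subsets exclude the set itself: 2^n - 1
= 2048 - 1
= 2047

Number of proper subsets = 2047


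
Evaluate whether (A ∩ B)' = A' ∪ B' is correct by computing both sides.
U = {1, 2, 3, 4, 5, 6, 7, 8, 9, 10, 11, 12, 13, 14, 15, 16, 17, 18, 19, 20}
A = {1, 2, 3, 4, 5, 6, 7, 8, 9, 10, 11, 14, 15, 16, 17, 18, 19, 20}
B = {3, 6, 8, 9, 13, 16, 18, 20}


LHS: A ∩ B = {3, 6, 8, 9, 16, 18, 20}
(A ∩ B)' = U \ (A ∩ B) = {1, 2, 4, 5, 7, 10, 11, 12, 13, 14, 15, 17, 19}
A' = {12, 13}, B' = {1, 2, 4, 5, 7, 10, 11, 12, 14, 15, 17, 19}
Claimed RHS: A' ∪ B' = {1, 2, 4, 5, 7, 10, 11, 12, 13, 14, 15, 17, 19}
Identity is VALID: LHS = RHS = {1, 2, 4, 5, 7, 10, 11, 12, 13, 14, 15, 17, 19} ✓

Identity is valid. (A ∩ B)' = A' ∪ B' = {1, 2, 4, 5, 7, 10, 11, 12, 13, 14, 15, 17, 19}


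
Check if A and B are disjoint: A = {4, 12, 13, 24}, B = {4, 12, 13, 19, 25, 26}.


Disjoint means A ∩ B = ∅.
A ∩ B = {4, 12, 13}
A ∩ B ≠ ∅, so A and B are NOT disjoint.

No, A and B are not disjoint (A ∩ B = {4, 12, 13})


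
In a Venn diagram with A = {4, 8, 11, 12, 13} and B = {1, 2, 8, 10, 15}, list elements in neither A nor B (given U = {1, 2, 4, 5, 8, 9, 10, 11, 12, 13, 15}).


A = {4, 8, 11, 12, 13}
B = {1, 2, 8, 10, 15}
Region: in neither A nor B (given U = {1, 2, 4, 5, 8, 9, 10, 11, 12, 13, 15})
Elements: {5, 9}

Elements in neither A nor B (given U = {1, 2, 4, 5, 8, 9, 10, 11, 12, 13, 15}): {5, 9}


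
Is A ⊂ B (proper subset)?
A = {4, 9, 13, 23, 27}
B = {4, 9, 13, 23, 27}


A ⊂ B requires: A ⊆ B AND A ≠ B.
A ⊆ B? Yes
A = B? Yes
A = B, so A is not a PROPER subset.

No, A is not a proper subset of B


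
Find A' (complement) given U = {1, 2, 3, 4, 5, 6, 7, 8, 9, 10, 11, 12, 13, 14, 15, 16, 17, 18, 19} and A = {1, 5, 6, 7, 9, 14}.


Aᶜ = U \ A = elements in U but not in A
U = {1, 2, 3, 4, 5, 6, 7, 8, 9, 10, 11, 12, 13, 14, 15, 16, 17, 18, 19}
A = {1, 5, 6, 7, 9, 14}
Aᶜ = {2, 3, 4, 8, 10, 11, 12, 13, 15, 16, 17, 18, 19}

Aᶜ = {2, 3, 4, 8, 10, 11, 12, 13, 15, 16, 17, 18, 19}


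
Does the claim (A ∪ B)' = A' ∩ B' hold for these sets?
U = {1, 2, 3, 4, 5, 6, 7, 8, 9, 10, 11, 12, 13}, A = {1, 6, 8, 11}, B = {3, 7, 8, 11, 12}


LHS: A ∪ B = {1, 3, 6, 7, 8, 11, 12}
(A ∪ B)' = U \ (A ∪ B) = {2, 4, 5, 9, 10, 13}
A' = {2, 3, 4, 5, 7, 9, 10, 12, 13}, B' = {1, 2, 4, 5, 6, 9, 10, 13}
Claimed RHS: A' ∩ B' = {2, 4, 5, 9, 10, 13}
Identity is VALID: LHS = RHS = {2, 4, 5, 9, 10, 13} ✓

Identity is valid. (A ∪ B)' = A' ∩ B' = {2, 4, 5, 9, 10, 13}


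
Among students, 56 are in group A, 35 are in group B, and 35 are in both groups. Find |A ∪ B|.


|A ∪ B| = |A| + |B| - |A ∩ B|
= 56 + 35 - 35
= 56

|A ∪ B| = 56


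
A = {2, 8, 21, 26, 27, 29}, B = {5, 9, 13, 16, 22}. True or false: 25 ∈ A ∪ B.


A = {2, 8, 21, 26, 27, 29}, B = {5, 9, 13, 16, 22}
A ∪ B = all elements in A or B
A ∪ B = {2, 5, 8, 9, 13, 16, 21, 22, 26, 27, 29}
Checking if 25 ∈ A ∪ B
25 is not in A ∪ B → False

25 ∉ A ∪ B


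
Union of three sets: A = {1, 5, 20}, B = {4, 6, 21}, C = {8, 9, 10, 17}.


A ∪ B = {1, 4, 5, 6, 20, 21}
(A ∪ B) ∪ C = {1, 4, 5, 6, 8, 9, 10, 17, 20, 21}

A ∪ B ∪ C = {1, 4, 5, 6, 8, 9, 10, 17, 20, 21}


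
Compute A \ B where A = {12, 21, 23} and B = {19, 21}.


A \ B = elements in A but not in B
A = {12, 21, 23}
B = {19, 21}
Remove from A any elements in B
A \ B = {12, 23}

A \ B = {12, 23}


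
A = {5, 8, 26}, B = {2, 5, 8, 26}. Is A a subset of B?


A ⊆ B means every element of A is in B.
All elements of A are in B.
So A ⊆ B.

Yes, A ⊆ B


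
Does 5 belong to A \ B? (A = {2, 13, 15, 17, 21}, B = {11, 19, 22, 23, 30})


A = {2, 13, 15, 17, 21}, B = {11, 19, 22, 23, 30}
A \ B = elements in A but not in B
A \ B = {2, 13, 15, 17, 21}
Checking if 5 ∈ A \ B
5 is not in A \ B → False

5 ∉ A \ B


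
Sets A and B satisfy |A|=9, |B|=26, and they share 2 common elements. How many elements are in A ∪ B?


|A ∪ B| = |A| + |B| - |A ∩ B|
= 9 + 26 - 2
= 33

|A ∪ B| = 33


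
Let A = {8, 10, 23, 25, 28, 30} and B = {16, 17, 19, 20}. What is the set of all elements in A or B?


A ∪ B = all elements in A or B (or both)
A = {8, 10, 23, 25, 28, 30}
B = {16, 17, 19, 20}
A ∪ B = {8, 10, 16, 17, 19, 20, 23, 25, 28, 30}

A ∪ B = {8, 10, 16, 17, 19, 20, 23, 25, 28, 30}


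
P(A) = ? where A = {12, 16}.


|A| = 2, so |P(A)| = 2^2 = 4
Enumerate subsets by cardinality (0 to 2):
∅, {12}, {16}, {12, 16}

P(A) has 4 subsets: ∅, {12}, {16}, {12, 16}


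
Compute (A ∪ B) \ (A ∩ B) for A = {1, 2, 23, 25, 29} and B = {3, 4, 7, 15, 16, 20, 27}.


A △ B = (A \ B) ∪ (B \ A) = elements in exactly one of A or B
A \ B = {1, 2, 23, 25, 29}
B \ A = {3, 4, 7, 15, 16, 20, 27}
A △ B = {1, 2, 3, 4, 7, 15, 16, 20, 23, 25, 27, 29}

A △ B = {1, 2, 3, 4, 7, 15, 16, 20, 23, 25, 27, 29}


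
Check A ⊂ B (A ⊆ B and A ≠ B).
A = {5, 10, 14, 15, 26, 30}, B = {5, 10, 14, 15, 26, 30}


A ⊂ B requires: A ⊆ B AND A ≠ B.
A ⊆ B? Yes
A = B? Yes
A = B, so A is not a PROPER subset.

No, A is not a proper subset of B


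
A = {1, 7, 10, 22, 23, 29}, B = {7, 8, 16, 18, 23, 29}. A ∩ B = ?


A ∩ B = elements in both A and B
A = {1, 7, 10, 22, 23, 29}
B = {7, 8, 16, 18, 23, 29}
A ∩ B = {7, 23, 29}

A ∩ B = {7, 23, 29}


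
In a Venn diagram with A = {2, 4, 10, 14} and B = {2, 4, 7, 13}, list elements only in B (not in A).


A = {2, 4, 10, 14}
B = {2, 4, 7, 13}
Region: only in B (not in A)
Elements: {7, 13}

Elements only in B (not in A): {7, 13}


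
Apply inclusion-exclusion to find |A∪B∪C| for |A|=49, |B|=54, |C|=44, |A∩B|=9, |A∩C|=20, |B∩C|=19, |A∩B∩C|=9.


|A∪B∪C| = |A|+|B|+|C| - |A∩B|-|A∩C|-|B∩C| + |A∩B∩C|
= 49+54+44 - 9-20-19 + 9
= 147 - 48 + 9
= 108

|A ∪ B ∪ C| = 108


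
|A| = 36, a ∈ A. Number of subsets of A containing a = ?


Subsets of A containing a correspond to subsets of A \ {a}, which has 35 elements.
Count = 2^(n-1) = 2^35
= 34359738368

Number of subsets containing a = 34359738368


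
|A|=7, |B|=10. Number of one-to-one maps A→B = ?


An injection sends each of |A| = 7 inputs to a distinct output in B.
# injections = |B|·(|B|-1)·…·(|B|-|A|+1) = 10! / (10 - 7)!
= 10 × 9 × 8 × 7 × 6 × 5 × 4
= 604800

Number of injections = 604800


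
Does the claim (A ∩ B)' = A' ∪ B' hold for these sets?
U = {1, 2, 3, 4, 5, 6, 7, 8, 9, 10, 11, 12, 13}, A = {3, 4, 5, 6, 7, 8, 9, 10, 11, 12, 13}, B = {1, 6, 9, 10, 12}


LHS: A ∩ B = {6, 9, 10, 12}
(A ∩ B)' = U \ (A ∩ B) = {1, 2, 3, 4, 5, 7, 8, 11, 13}
A' = {1, 2}, B' = {2, 3, 4, 5, 7, 8, 11, 13}
Claimed RHS: A' ∪ B' = {1, 2, 3, 4, 5, 7, 8, 11, 13}
Identity is VALID: LHS = RHS = {1, 2, 3, 4, 5, 7, 8, 11, 13} ✓

Identity is valid. (A ∩ B)' = A' ∪ B' = {1, 2, 3, 4, 5, 7, 8, 11, 13}


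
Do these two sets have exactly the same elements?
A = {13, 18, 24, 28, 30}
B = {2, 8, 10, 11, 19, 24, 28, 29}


Two sets are equal iff they have exactly the same elements.
A = {13, 18, 24, 28, 30}
B = {2, 8, 10, 11, 19, 24, 28, 29}
Differences: {2, 8, 10, 11, 13, 18, 19, 29, 30}
A ≠ B

No, A ≠ B


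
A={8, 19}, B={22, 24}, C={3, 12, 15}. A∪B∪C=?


A ∪ B = {8, 19, 22, 24}
(A ∪ B) ∪ C = {3, 8, 12, 15, 19, 22, 24}

A ∪ B ∪ C = {3, 8, 12, 15, 19, 22, 24}


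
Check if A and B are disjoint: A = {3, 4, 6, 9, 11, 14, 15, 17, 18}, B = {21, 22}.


Disjoint means A ∩ B = ∅.
A ∩ B = ∅
A ∩ B = ∅, so A and B are disjoint.

Yes, A and B are disjoint


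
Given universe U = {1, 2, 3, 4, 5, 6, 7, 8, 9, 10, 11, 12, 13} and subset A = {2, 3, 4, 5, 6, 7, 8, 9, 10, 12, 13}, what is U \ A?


Aᶜ = U \ A = elements in U but not in A
U = {1, 2, 3, 4, 5, 6, 7, 8, 9, 10, 11, 12, 13}
A = {2, 3, 4, 5, 6, 7, 8, 9, 10, 12, 13}
Aᶜ = {1, 11}

Aᶜ = {1, 11}


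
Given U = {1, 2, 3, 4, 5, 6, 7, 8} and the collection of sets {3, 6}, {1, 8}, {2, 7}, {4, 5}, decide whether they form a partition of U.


A partition requires: (1) non-empty parts, (2) pairwise disjoint, (3) union = U
Parts: {3, 6}, {1, 8}, {2, 7}, {4, 5}
Union of parts: {1, 2, 3, 4, 5, 6, 7, 8}
U = {1, 2, 3, 4, 5, 6, 7, 8}
All non-empty? True
Pairwise disjoint? True
Covers U? True

Yes, valid partition


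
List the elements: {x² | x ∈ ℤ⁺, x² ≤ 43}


Checking each candidate:
Condition: positive perfect squares ≤ 43
Result = {1, 4, 9, 16, 25, 36}

{1, 4, 9, 16, 25, 36}


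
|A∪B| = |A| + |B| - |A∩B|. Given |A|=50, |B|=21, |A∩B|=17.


|A ∪ B| = |A| + |B| - |A ∩ B|
= 50 + 21 - 17
= 54

|A ∪ B| = 54


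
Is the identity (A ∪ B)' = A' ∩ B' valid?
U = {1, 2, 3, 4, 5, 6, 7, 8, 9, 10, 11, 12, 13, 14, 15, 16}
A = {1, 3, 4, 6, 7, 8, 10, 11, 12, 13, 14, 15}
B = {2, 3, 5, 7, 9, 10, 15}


LHS: A ∪ B = {1, 2, 3, 4, 5, 6, 7, 8, 9, 10, 11, 12, 13, 14, 15}
(A ∪ B)' = U \ (A ∪ B) = {16}
A' = {2, 5, 9, 16}, B' = {1, 4, 6, 8, 11, 12, 13, 14, 16}
Claimed RHS: A' ∩ B' = {16}
Identity is VALID: LHS = RHS = {16} ✓

Identity is valid. (A ∪ B)' = A' ∩ B' = {16}


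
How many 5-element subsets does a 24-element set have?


C(n,k) = n! / (k!(n-k)!)
C(24,5) = 24! / (5!19!)
= 42504

C(24,5) = 42504


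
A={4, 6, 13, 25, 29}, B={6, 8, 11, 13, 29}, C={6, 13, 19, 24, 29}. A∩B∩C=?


A ∩ B = {6, 13, 29}
(A ∩ B) ∩ C = {6, 13, 29}

A ∩ B ∩ C = {6, 13, 29}


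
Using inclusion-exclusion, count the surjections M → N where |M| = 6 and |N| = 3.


n = |M| = 6, k = |N| = 3. Surjections via inclusion-exclusion:
S(n,k) = Σ(-1)^i × C(k,i) × (k-i)^n, i=0 to k
i=0: (-1)^0×C(3,0)×3^6 = 729
i=1: (-1)^1×C(3,1)×2^6 = -192
i=2: (-1)^2×C(3,2)×1^6 = 3
i=3: (-1)^3×C(3,3)×0^6 = 0
Total = 540

Number of surjections = 540
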